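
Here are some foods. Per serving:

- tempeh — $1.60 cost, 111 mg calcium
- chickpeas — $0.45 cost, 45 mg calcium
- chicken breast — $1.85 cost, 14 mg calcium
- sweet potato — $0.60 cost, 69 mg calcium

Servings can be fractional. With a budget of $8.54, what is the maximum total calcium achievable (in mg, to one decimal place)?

Calcium per dollar: sweet potato 115, chickpeas 100, tempeh 69.38, chicken breast 7.568.
With no serving limits, spend the whole cost allowance on sweet potato: $8.54 / $0.60 × 69 mg = 982.1 mg.

982.1 mg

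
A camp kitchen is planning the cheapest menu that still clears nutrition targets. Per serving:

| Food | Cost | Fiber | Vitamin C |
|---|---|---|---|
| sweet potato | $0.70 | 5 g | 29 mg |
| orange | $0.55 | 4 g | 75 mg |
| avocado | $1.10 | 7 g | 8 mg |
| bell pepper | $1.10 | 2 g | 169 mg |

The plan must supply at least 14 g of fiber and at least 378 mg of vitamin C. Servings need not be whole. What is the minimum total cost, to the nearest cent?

$2.65

Two binding constraints pin down two serving amounts, so the optimal mix uses at most two foods. The candidates are each food alone (scaled to the tighter of fiber/vitamin C) and each pair with both constraints tight.
sweet potato only: max(14/5, 378/29) = 13.03 servings → $9.12.
orange only: max(14/4, 378/75) = 5.04 servings → $2.77.
avocado only: max(14/7, 378/8) = 47.25 servings → $51.98.
bell pepper only: max(14/2, 378/169) = 7 servings → $7.70.
sweet potato + orange: intersection lies outside the first quadrant.
sweet potato + avocado with both targets exact would need a negative amount; discard.
sweet potato + bell pepper with both tight: 2.046 servings and 1.886 servings → $3.51.
orange + avocado: intersection lies outside the first quadrant.
orange + bell pepper with both tight: 3.061 servings and 0.8783 servings → $2.65.
avocado + bell pepper with both tight: 1.38 servings and 2.171 servings → $3.91.
Cheapest feasible corner: $2.65.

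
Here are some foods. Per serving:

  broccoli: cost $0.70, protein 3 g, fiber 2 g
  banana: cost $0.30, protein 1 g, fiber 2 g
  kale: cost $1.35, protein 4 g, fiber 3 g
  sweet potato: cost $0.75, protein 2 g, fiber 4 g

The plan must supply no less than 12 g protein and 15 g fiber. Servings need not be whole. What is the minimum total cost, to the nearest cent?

Two binding constraints pin down two serving amounts, so the optimal mix uses at most two foods. The candidates are each food alone (scaled to the tighter of protein/fiber) and each pair with both constraints tight.
broccoli only: max(12/3, 15/2) = 7.5 servings → $5.25.
banana only: max(12/1, 15/2) = 12 servings → $3.60.
kale only: max(12/4, 15/3) = 5 servings → $6.75.
sweet potato only: max(12/2, 15/4) = 6 servings → $4.50.
broccoli + banana with both tight: 2.25 servings and 5.25 servings → $3.15.
broccoli + kale with both targets exact would need a negative amount; discard.
broccoli + sweet potato with both tight: 2.25 servings and 2.625 servings → $3.54.
banana + kale with both tight: 4.8 servings and 1.8 servings → $3.87.
banana + sweet potato (both tight): parallel constraints — no distinct corner.
kale + sweet potato with both tight: 1.8 servings and 2.4 servings → $4.23.
Cheapest feasible corner: $3.15.

$3.15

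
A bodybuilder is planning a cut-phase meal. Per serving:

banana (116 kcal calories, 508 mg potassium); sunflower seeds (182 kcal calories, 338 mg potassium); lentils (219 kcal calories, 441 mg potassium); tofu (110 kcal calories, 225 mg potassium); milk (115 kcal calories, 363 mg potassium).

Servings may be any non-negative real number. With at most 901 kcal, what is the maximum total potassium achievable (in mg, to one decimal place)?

Potassium per kcal: banana 4.379, milk 3.157, tofu 2.045, lentils 2.014, sunflower seeds 1.857.
With no serving limits, spend the whole calories allowance on banana: 901 kcal / 116 kcal × 508 mg = 3945.8 mg.

3945.8 mg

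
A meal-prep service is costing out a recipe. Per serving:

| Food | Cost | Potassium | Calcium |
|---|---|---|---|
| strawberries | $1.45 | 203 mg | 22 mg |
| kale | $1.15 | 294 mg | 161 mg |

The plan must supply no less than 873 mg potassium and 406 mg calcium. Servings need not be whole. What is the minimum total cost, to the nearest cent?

For a min-cost LP with two ≥-constraints, a basic feasible solution has at most two positive variables.
strawberries only: max(873/203, 406/22) = 18.45 servings → $26.76.
kale only: max(873/294, 406/161) = 2.969 servings → $3.41.
strawberries + kale with both tight: 0.8083 servings and 2.411 servings → $3.94.
So the least-cost plan costs $3.41.

$3.41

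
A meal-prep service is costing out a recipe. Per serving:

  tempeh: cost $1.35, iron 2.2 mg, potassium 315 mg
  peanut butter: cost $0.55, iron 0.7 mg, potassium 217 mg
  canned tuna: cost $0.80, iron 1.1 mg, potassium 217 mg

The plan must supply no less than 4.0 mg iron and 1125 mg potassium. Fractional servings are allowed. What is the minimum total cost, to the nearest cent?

The cheapest plan sits at a corner of the feasible region — with two constraints it uses at most two foods.
tempeh only: max(4.0/2.2, 1125/315) = 3.571 servings → $4.82.
peanut butter only: max(4.0/0.7, 1125/217) = 5.714 servings → $3.14.
canned tuna only: max(4.0/1.1, 1125/217) = 5.184 servings → $4.15.
tempeh + peanut butter with both tight: 0.3134 servings and 4.729 servings → $3.02.
tempeh + canned tuna: the both-tight solution has a negative serving — not a feasible corner.
peanut butter + canned tuna with both tight: 4.257 servings and 0.9274 servings → $3.08.
So the least-cost plan costs $3.02.

$3.02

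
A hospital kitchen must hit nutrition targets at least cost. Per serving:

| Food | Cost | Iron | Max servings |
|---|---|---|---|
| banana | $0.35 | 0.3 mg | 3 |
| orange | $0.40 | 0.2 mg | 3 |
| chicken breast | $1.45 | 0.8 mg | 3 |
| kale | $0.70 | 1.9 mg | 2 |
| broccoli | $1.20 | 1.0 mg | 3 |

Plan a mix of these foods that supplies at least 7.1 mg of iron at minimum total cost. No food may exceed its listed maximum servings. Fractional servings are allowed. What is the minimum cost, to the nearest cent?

$5.33

Cost per mg of iron: kale $0.3684, banana $1.1667, broccoli $1.2000, chicken breast $1.8125, orange $2.0000.
Take 2 servings of kale: +3.8 mg iron for $1.40 (total $1.40, still need 3.3 mg).
Take 3 servings of banana: +0.9 mg iron for $1.05 (total $2.45, still need 2.4 mg).
Take 2.4 servings of broccoli: +2.4 mg iron for $2.88 (total $5.33, still need 0.0 mg).
Greedy by cheapest-per-mg is optimal for a single linear constraint, so the minimum cost is $5.33.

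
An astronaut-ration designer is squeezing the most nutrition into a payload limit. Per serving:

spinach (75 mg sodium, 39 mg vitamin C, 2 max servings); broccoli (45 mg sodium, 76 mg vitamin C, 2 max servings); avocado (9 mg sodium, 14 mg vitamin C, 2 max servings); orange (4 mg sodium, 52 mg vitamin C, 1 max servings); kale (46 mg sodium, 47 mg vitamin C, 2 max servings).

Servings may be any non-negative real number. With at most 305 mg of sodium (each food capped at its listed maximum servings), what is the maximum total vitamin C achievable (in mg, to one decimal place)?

Vitamin C per mg sodium: orange 13, broccoli 1.689, avocado 1.556, kale 1.022, spinach 0.52.
Take 1 serving of orange: uses 4 mg sodium, +52.0 mg vitamin C (running total 52.0 mg).
Take 2 servings of broccoli: uses 90 mg sodium, +152.0 mg vitamin C (running total 204.0 mg).
Take 2 servings of avocado: uses 18 mg sodium, +28.0 mg vitamin C (running total 232.0 mg).
Take 2 servings of kale: uses 92 mg sodium, +94.0 mg vitamin C (running total 326.0 mg).
Take 1.347 servings of spinach: uses 101 mg sodium, +52.5 mg vitamin C (running total 378.5 mg).
Greedy by best ratio exhausts the sodium allowance optimally: 378.5 mg.

378.5 mg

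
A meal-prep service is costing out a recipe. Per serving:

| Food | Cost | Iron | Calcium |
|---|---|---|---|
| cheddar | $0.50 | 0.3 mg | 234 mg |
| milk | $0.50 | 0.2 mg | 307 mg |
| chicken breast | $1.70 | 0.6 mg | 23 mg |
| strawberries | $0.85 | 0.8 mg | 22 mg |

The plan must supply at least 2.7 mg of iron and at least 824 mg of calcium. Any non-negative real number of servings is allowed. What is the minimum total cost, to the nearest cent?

cheddar only: max(2.7/0.3, 824/234) = 9 servings → $4.50.
milk only: max(2.7/0.2, 824/307) = 13.5 servings → $6.75.
chicken breast only: max(2.7/0.6, 824/23) = 35.83 servings → $60.90.
strawberries only: max(2.7/0.8, 824/22) = 37.45 servings → $31.84.
cheddar + milk: the both-tight solution has a negative serving — not a feasible corner.
cheddar + chicken breast with both tight: 3.238 servings and 2.881 servings → $6.52.
cheddar + strawberries with both tight: 3.321 servings and 2.13 servings → $3.47.
milk + chicken breast with both tight: 2.407 servings and 3.698 servings → $7.49.
milk + strawberries with both tight: 2.487 servings and 2.753 servings → $3.58.
chicken breast + strawberries: intersection lies outside the first quadrant.
So the least-cost plan costs $3.47.

$3.47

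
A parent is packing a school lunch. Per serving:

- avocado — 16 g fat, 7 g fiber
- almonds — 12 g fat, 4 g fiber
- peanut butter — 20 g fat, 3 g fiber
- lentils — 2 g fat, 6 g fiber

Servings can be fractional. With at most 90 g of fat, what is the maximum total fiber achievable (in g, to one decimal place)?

270.0 g

Fiber per g fat: lentils 3, avocado 0.4375, almonds 0.3333, peanut butter 0.15.
With no serving limits, spend the whole fat allowance on lentils: 90 g / 2 g × 6 g = 270.0 g.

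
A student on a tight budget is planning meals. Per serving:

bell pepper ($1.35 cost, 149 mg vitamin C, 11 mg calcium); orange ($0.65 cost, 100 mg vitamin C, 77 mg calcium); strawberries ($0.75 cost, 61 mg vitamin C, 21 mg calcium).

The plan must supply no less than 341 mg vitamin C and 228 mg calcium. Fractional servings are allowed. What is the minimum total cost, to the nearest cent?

$2.22

An LP optimum is at a vertex; with two nutrient constraints at most two foods are used. Check each candidate.
bell pepper only: max(341/149, 228/11) = 20.73 servings → $27.98.
orange only: max(341/100, 228/77) = 3.41 servings → $2.22.
strawberries only: max(341/61, 228/21) = 10.86 servings → $8.14.
bell pepper + orange with both tight: 0.3333 servings and 2.913 servings → $2.34.
bell pepper + strawberries: intersection lies outside the first quadrant.
orange + strawberries with both tight: 2.598 servings and 1.331 servings → $2.69.
The minimum over all feasible corners is $2.22.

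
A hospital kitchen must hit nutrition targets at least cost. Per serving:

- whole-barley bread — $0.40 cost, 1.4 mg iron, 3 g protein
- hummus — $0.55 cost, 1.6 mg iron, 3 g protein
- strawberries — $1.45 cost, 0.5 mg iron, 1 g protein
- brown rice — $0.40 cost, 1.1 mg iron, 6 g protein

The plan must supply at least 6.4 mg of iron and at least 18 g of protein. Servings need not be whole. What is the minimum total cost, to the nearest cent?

$1.93

The cheapest plan sits at a corner of the feasible region — with two constraints it uses at most two foods.
whole-barley bread only: max(6.4/1.4, 18/3) = 6 servings → $2.40.
hummus only: max(6.4/1.6, 18/3) = 6 servings → $3.30.
strawberries only: max(6.4/0.5, 18/1) = 18 servings → $26.10.
brown rice only: max(6.4/1.1, 18/6) = 5.818 servings → $2.33.
whole-barley bread + hummus: intersection lies outside the first quadrant.
whole-barley bread + strawberries: the both-tight solution has a negative serving — not a feasible corner.
whole-barley bread + brown rice with both tight: 3.647 servings and 1.176 servings → $1.93.
hummus + strawberries with both targets exact would need a negative amount; discard.
hummus + brown rice with both tight: 2.952 servings and 1.524 servings → $2.23.
strawberries + brown rice with both tight: 9.789 servings and 1.368 servings → $14.74.
Cheapest feasible corner: $1.93.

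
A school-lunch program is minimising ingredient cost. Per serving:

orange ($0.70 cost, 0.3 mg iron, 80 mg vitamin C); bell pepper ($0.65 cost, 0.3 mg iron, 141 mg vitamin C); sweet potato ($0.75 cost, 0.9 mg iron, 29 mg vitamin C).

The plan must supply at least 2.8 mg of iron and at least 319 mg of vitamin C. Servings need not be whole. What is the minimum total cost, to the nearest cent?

This is a tiny linear program; its minimum lies at a vertex of the feasible set. List the vertices and price them.
orange only: max(2.8/0.3, 319/80) = 9.333 servings → $6.53.
bell pepper only: max(2.8/0.3, 319/141) = 9.333 servings → $6.07.
sweet potato only: max(2.8/0.9, 319/29) = 11 servings → $8.25.
orange + bell pepper with both targets exact would need a negative amount; discard.
orange + sweet potato with both tight: 3.253 servings and 2.027 servings → $3.80.
bell pepper + sweet potato with both tight: 1.742 servings and 2.53 servings → $3.03.
The minimum over all feasible corners is $3.03.

$3.03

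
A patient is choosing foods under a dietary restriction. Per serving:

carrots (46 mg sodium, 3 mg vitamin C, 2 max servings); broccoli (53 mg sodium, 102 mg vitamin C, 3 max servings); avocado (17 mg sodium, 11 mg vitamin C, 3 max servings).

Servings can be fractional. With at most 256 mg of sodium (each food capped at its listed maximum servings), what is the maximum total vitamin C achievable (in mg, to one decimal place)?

Vitamin C per mg sodium: broccoli 1.925, avocado 0.6471, carrots 0.06522.
Take 3 servings of broccoli: uses 159 mg sodium, +306.0 mg vitamin C (running total 306.0 mg).
Take 3 servings of avocado: uses 51 mg sodium, +33.0 mg vitamin C (running total 339.0 mg).
Take 1 serving of carrots: uses 46 mg sodium, +3.0 mg vitamin C (running total 342.0 mg).
Filling greedily by vitamin C-per-mg sodium is optimal for one linear limit, giving 342.0 mg.

342.0 mg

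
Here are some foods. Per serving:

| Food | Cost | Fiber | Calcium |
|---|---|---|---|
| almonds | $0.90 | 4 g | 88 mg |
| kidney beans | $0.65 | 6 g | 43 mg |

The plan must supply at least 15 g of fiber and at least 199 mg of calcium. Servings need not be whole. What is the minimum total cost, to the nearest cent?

Minimising a linear cost over {fiber ≥ 15, calcium ≥ 199, servings ≥ 0} — the optimum is at a vertex, using one or two foods.
almonds only: max(15/4, 199/88) = 3.75 servings → $3.38.
kidney beans only: max(15/6, 199/43) = 4.628 servings → $3.01.
almonds + kidney beans with both tight: 1.542 servings and 1.472 servings → $2.34.
The minimum over all feasible corners is $2.34.

$2.34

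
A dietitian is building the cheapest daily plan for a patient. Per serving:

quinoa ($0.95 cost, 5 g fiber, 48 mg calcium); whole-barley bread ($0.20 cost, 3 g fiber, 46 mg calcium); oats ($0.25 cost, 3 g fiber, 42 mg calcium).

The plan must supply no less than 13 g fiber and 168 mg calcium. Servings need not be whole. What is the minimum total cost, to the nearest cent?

Minimising a linear cost over {fiber ≥ 13, calcium ≥ 168, servings ≥ 0} — the optimum is at a vertex, using one or two foods.
quinoa only: max(13/5, 168/48) = 3.5 servings → $3.33.
whole-barley bread only: max(13/3, 168/46) = 4.333 servings → $0.87.
oats only: max(13/3, 168/42) = 4.333 servings → $1.08.
quinoa + whole-barley bread with both tight: 1.093 servings and 2.512 servings → $1.54.
quinoa + oats with both tight: 0.6364 servings and 3.273 servings → $1.42.
whole-barley bread + oats: intersection lies outside the first quadrant.
So the least-cost plan costs $0.87.

$0.87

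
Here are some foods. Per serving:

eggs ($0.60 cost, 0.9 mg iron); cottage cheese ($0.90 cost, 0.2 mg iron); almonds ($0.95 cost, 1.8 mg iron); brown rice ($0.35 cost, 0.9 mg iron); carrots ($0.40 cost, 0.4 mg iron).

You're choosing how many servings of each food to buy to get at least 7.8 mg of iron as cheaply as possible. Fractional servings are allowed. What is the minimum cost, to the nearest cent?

$3.03

Cost per mg of iron: brown rice $0.3889, almonds $0.5278, eggs $0.6667, carrots $1.0000, cottage cheese $4.5000.
With no serving limits, use only brown rice: 7.8 mg / 0.9 mg = 8.667 servings × $0.35 = $3.03.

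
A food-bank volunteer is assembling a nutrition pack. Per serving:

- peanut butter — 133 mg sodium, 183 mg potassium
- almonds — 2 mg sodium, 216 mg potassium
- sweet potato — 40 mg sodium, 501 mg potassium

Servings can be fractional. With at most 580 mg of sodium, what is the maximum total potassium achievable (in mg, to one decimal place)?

Potassium per mg sodium: almonds 108, sweet potato 12.53, peanut butter 1.376.
With no serving limits, spend the whole sodium allowance on almonds: 580 mg / 2 mg × 216 mg = 62640.0 mg.

62640.0 mg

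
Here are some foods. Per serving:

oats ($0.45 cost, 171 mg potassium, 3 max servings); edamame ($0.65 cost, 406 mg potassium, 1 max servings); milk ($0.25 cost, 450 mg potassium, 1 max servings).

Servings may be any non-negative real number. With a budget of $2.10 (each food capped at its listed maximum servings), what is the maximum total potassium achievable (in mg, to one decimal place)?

1312.0 mg

Potassium per dollar: milk 1800, edamame 624.6, oats 380.
Take 1 serving of milk: spends $0.25, +450.0 mg potassium (running total 450.0 mg).
Take 1 serving of edamame: spends $0.65, +406.0 mg potassium (running total 856.0 mg).
Take 2.667 servings of oats: spends $1.20, +456.0 mg potassium (running total 1312.0 mg).
Greedy by best ratio exhausts the cost allowance optimally: 1312.0 mg.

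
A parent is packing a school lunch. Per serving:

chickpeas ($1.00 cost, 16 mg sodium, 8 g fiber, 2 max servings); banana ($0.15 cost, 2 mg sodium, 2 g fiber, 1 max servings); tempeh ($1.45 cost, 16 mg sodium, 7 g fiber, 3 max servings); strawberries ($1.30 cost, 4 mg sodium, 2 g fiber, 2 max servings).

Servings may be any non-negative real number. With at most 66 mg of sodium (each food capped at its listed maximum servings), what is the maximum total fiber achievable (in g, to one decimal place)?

32.5 g

Fiber per mg sodium: banana 1, chickpeas 0.5, strawberries 0.5, tempeh 0.4375.
Take 1 serving of banana: uses 2 mg sodium, +2.0 g fiber (running total 2.0 g).
Take 2 servings of chickpeas: uses 32 mg sodium, +16.0 g fiber (running total 18.0 g).
Take 2 servings of strawberries: uses 8 mg sodium, +4.0 g fiber (running total 22.0 g).
Take 1.5 servings of tempeh: uses 24 mg sodium, +10.5 g fiber (running total 32.5 g).
Filling greedily by fiber-per-mg sodium is optimal for one linear limit, giving 32.5 g.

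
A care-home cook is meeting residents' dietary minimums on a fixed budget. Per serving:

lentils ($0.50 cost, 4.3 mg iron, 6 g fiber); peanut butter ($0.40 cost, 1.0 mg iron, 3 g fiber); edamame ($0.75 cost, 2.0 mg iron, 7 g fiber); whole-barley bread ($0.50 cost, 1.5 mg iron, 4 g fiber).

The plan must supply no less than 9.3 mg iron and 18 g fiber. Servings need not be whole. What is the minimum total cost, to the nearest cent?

$1.50

At the optimum either one food covers both requirements or two foods hit both targets exactly; no other combination can be cheaper.
lentils only: max(9.3/4.3, 18/6) = 3 servings → $1.50.
peanut butter only: max(9.3/1.0, 18/3) = 9.3 servings → $3.72.
edamame only: max(9.3/2.0, 18/7) = 4.65 servings → $3.49.
whole-barley bread only: max(9.3/1.5, 18/4) = 6.2 servings → $3.10.
lentils + peanut butter with both tight: 1.435 servings and 3.13 servings → $1.97.
lentils + edamame with both tight: 1.608 servings and 1.193 servings → $1.70.
lentils + whole-barley bread with both tight: 1.244 servings and 2.634 servings → $1.94.
peanut butter + edamame with both targets exact would need a negative amount; discard.
peanut butter + whole-barley bread: the both-tight solution has a negative serving — not a feasible corner.
edamame + whole-barley bread: the both-tight solution has a negative serving — not a feasible corner.
Cheapest feasible corner: $1.50.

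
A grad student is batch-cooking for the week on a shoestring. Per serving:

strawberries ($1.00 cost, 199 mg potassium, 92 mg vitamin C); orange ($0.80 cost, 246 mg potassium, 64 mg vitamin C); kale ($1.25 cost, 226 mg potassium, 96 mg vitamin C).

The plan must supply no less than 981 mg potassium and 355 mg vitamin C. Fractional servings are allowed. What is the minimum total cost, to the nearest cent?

$4.07

The cheapest plan sits at a corner of the feasible region — with two constraints it uses at most two foods.
strawberries only: max(981/199, 355/92) = 4.93 servings → $4.93.
orange only: max(981/246, 355/64) = 5.547 servings → $4.44.
kale only: max(981/226, 355/96) = 4.341 servings → $5.43.
strawberries + orange with both tight: 2.48 servings and 1.981 servings → $4.07.
strawberries + kale with both targets exact would need a negative amount; discard.
orange + kale with both tight: 1.524 servings and 2.682 servings → $4.57.
The minimum over all feasible corners is $4.07.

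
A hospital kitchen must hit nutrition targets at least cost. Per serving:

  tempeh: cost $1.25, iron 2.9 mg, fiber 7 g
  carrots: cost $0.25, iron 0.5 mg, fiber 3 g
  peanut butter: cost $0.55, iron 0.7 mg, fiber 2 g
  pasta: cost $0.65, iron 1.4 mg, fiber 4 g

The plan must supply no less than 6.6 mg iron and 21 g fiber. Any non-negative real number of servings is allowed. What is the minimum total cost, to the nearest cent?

$2.94

Two binding constraints pin down two serving amounts, so the optimal mix uses at most two foods. The candidates are each food alone (scaled to the tighter of iron/fiber) and each pair with both constraints tight.
tempeh only: max(6.6/2.9, 21/7) = 3 servings → $3.75.
carrots only: max(6.6/0.5, 21/3) = 13.2 servings → $3.30.
peanut butter only: max(6.6/0.7, 21/2) = 10.5 servings → $5.78.
pasta only: max(6.6/1.4, 21/4) = 5.25 servings → $3.41.
tempeh + carrots with both tight: 1.788 servings and 2.827 servings → $2.94.
tempeh + peanut butter with both targets exact would need a negative amount; discard.
tempeh + pasta: intersection lies outside the first quadrant.
carrots + peanut butter with both tight: 1.364 servings and 8.455 servings → $4.99.
carrots + pasta with both tight: 1.364 servings and 4.227 servings → $3.09.
peanut butter + pasta (both tight): parallel constraints — no distinct corner.
Cheapest feasible corner: $2.94.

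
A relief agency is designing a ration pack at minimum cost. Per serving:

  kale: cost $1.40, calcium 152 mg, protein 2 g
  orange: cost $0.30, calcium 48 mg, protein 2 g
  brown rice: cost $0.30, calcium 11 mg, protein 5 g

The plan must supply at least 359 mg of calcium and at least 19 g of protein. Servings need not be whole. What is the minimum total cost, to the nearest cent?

A basic optimal solution has at most two foods positive. Try each food alone and each pair with both targets met exactly.
kale only: max(359/152, 19/2) = 9.5 servings → $13.30.
orange only: max(359/48, 19/2) = 9.5 servings → $2.85.
brown rice only: max(359/11, 19/5) = 32.64 servings → $9.79.
kale + orange with both targets exact would need a negative amount; discard.
kale + brown rice with both tight: 2.149 servings and 2.94 servings → $3.89.
orange + brown rice with both tight: 7.275 servings and 0.8899 servings → $2.45.
So the least-cost plan costs $2.45.

$2.45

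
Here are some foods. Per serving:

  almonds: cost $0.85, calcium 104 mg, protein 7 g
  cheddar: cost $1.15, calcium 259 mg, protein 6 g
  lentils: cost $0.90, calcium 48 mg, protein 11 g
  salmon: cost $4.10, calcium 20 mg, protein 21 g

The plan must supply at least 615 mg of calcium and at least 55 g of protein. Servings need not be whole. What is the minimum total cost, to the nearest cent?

$5.56

Minimising a linear cost over {calcium ≥ 615, protein ≥ 55, servings ≥ 0} — the optimum is at a vertex, using one or two foods.
almonds only: max(615/104, 55/7) = 7.857 servings → $6.68.
cheddar only: max(615/259, 55/6) = 9.167 servings → $10.54.
lentils only: max(615/48, 55/11) = 12.81 servings → $11.53.
salmon only: max(615/20, 55/21) = 30.75 servings → $126.08.
almonds + cheddar with both targets exact would need a negative amount; discard.
almonds + lentils with both tight: 5.105 servings and 1.751 servings → $5.92.
almonds + salmon with both tight: 5.78 servings and 0.6923 servings → $7.75.
cheddar + lentils with both tight: 1.611 servings and 4.121 servings → $5.56.
cheddar + salmon with both tight: 2.221 servings and 1.984 servings → $10.69.
lentils + salmon with both targets exact would need a negative amount; discard.
The minimum over all feasible corners is $5.56.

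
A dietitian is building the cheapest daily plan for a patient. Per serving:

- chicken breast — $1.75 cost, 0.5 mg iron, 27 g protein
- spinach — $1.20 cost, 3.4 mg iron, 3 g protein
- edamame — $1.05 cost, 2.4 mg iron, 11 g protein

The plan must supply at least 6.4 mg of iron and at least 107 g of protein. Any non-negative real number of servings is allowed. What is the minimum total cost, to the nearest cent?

$7.61

An LP optimum is at a vertex; with two nutrient constraints at most two foods are used. Check each candidate.
chicken breast only: max(6.4/0.5, 107/27) = 12.8 servings → $22.40.
spinach only: max(6.4/3.4, 107/3) = 35.67 servings → $42.80.
edamame only: max(6.4/2.4, 107/11) = 9.727 servings → $10.21.
chicken breast + spinach with both tight: 3.816 servings and 1.321 servings → $8.26.
chicken breast + edamame with both tight: 3.143 servings and 2.012 servings → $7.61.
spinach + edamame: the both-tight solution has a negative serving — not a feasible corner.
The minimum over all feasible corners is $7.61.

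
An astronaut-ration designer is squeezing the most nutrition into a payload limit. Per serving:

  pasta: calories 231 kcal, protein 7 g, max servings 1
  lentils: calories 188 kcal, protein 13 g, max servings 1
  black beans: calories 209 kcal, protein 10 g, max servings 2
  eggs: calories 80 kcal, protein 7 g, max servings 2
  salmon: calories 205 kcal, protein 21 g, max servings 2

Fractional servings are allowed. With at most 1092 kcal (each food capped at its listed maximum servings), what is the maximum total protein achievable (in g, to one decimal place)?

85.0 g

Protein per kcal: salmon 0.1024, eggs 0.0875, lentils 0.06915, black beans 0.04785, pasta 0.0303.
Take 2 servings of salmon: uses 410 kcal, +42.0 g protein (running total 42.0 g).
Take 2 servings of eggs: uses 160 kcal, +14.0 g protein (running total 56.0 g).
Take 1 serving of lentils: uses 188 kcal, +13.0 g protein (running total 69.0 g).
Take 1.598 servings of black beans: uses 334 kcal, +16.0 g protein (running total 85.0 g).
Greedy by best ratio exhausts the calories allowance optimally: 85.0 g.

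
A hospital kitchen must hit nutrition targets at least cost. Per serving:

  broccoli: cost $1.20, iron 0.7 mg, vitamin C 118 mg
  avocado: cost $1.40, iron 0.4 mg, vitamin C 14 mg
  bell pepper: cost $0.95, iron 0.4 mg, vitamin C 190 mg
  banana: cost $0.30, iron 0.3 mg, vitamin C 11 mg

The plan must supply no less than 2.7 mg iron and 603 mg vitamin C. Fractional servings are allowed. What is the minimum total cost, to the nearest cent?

$4.28

At the optimum either one food covers both requirements or two foods hit both targets exactly; no other combination can be cheaper.
broccoli only: max(2.7/0.7, 603/118) = 5.11 servings → $6.13.
avocado only: max(2.7/0.4, 603/14) = 43.07 servings → $60.30.
bell pepper only: max(2.7/0.4, 603/190) = 6.75 servings → $6.41.
banana only: max(2.7/0.3, 603/11) = 54.82 servings → $16.45.
broccoli + avocado with both targets exact would need a negative amount; discard.
broccoli + bell pepper with both tight: 3.168 servings and 1.206 servings → $4.95.
broccoli + banana with both targets exact would need a negative amount; discard.
avocado + bell pepper with both tight: 3.861 servings and 2.889 servings → $8.15.
avocado + banana: the both-tight solution has a negative serving — not a feasible corner.
bell pepper + banana with both tight: 2.875 servings and 5.167 servings → $4.28.
The minimum over all feasible corners is $4.28.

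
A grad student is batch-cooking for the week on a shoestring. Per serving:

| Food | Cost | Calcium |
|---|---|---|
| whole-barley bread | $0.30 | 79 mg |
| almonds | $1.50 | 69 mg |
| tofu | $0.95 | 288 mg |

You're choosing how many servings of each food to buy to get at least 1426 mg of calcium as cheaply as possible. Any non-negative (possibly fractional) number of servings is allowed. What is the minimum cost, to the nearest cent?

Cost per mg of calcium: tofu $0.0033, whole-barley bread $0.0038, almonds $0.0217.
With no serving limits, use only tofu: 1426 mg / 288 mg = 4.951 servings × $0.95 = $4.70.

$4.70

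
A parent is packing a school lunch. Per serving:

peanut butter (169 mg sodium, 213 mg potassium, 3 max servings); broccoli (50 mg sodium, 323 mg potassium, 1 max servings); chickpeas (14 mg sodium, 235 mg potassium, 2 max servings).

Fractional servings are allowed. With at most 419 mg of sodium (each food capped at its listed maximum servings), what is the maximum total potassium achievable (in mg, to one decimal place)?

Potassium per mg sodium: chickpeas 16.79, broccoli 6.46, peanut butter 1.26.
Take 2 servings of chickpeas: uses 28 mg sodium, +470.0 mg potassium (running total 470.0 mg).
Take 1 serving of broccoli: uses 50 mg sodium, +323.0 mg potassium (running total 793.0 mg).
Take 2.018 servings of peanut butter: uses 341 mg sodium, +429.8 mg potassium (running total 1222.8 mg).
Greedy by best ratio exhausts the sodium allowance optimally: 1222.8 mg.

1222.8 mg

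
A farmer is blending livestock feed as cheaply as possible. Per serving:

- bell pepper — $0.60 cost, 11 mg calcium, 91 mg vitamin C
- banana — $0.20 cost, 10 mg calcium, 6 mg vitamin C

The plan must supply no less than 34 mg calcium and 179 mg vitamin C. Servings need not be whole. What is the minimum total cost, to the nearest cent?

$1.39

An LP optimum is at a vertex; with two nutrient constraints at most two foods are used. Check each candidate.
bell pepper only: max(34/11, 179/91) = 3.091 servings → $1.85.
banana only: max(34/10, 179/6) = 29.83 servings → $5.97.
bell pepper + banana with both tight: 1.879 servings and 1.333 servings → $1.39.
So the least-cost plan costs $1.39.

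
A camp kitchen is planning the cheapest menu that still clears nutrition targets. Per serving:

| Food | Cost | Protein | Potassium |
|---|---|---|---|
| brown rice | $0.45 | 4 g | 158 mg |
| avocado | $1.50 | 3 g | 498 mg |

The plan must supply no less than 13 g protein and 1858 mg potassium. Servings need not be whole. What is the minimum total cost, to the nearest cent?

With two linear requirements the optimum uses one or two foods; enumerate the corners.
brown rice only: max(13/4, 1858/158) = 11.76 servings → $5.29.
avocado only: max(13/3, 1858/498) = 4.333 servings → $6.50.
brown rice + avocado with both tight: 0.5929 servings and 3.543 servings → $5.58.
So the least-cost plan costs $5.29.

$5.29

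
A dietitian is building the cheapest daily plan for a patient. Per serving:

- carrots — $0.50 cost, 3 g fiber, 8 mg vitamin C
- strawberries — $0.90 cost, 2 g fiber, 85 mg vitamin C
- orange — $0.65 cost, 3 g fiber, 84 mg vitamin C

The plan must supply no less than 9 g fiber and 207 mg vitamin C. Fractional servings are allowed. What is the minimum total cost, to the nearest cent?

$1.86

Minimising a linear cost over {fiber ≥ 9, vitamin C ≥ 207, servings ≥ 0} — the optimum is at a vertex, using one or two foods.
carrots only: max(9/3, 207/8) = 25.88 servings → $12.94.
strawberries only: max(9/2, 207/85) = 4.5 servings → $4.05.
orange only: max(9/3, 207/84) = 3 servings → $1.95.
carrots + strawberries with both tight: 1.469 servings and 2.297 servings → $2.80.
carrots + orange with both tight: 0.5921 servings and 2.408 servings → $1.86.
strawberries + orange: intersection lies outside the first quadrant.
The minimum over all feasible corners is $1.86.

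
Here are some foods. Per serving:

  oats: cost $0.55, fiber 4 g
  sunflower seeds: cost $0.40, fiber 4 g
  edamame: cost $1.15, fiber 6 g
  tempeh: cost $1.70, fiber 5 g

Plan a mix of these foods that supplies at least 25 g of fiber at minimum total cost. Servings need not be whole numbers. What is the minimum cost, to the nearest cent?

Cost per g of fiber: sunflower seeds $0.1000, oats $0.1375, edamame $0.1917, tempeh $0.3400.
With no serving limits, use only sunflower seeds: 25 g / 4 g = 6.25 servings × $0.40 = $2.50.

$2.50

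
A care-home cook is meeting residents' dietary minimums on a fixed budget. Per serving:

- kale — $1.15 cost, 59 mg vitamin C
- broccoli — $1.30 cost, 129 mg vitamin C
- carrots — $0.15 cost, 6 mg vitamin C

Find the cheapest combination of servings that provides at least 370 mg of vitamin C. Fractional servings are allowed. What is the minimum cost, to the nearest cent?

Cost per mg of vitamin C: broccoli $0.0101, kale $0.0195, carrots $0.0250.
With no serving limits, use only broccoli: 370 mg / 129 mg = 2.868 servings × $1.30 = $3.73.

$3.73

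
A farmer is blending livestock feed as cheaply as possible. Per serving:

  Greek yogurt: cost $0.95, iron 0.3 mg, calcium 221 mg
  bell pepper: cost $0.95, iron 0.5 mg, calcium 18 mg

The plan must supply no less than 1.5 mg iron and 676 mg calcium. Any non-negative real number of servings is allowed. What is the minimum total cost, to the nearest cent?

$3.97

Greek yogurt only: max(1.5/0.3, 676/221) = 5 servings → $4.75.
bell pepper only: max(1.5/0.5, 676/18) = 37.56 servings → $35.68.
Greek yogurt + bell pepper with both tight: 2.959 servings and 1.225 servings → $3.97.
The minimum over all feasible corners is $3.97.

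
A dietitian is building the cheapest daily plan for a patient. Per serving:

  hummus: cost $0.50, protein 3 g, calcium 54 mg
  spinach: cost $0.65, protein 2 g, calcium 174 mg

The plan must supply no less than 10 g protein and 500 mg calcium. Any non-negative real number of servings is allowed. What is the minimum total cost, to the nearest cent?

A basic optimal solution has at most two foods positive. Try each food alone and each pair with both targets met exactly.
hummus only: max(10/3, 500/54) = 9.259 servings → $4.63.
spinach only: max(10/2, 500/174) = 5 servings → $3.25.
hummus + spinach with both tight: 1.787 servings and 2.319 servings → $2.40.
Cheapest feasible corner: $2.40.

$2.40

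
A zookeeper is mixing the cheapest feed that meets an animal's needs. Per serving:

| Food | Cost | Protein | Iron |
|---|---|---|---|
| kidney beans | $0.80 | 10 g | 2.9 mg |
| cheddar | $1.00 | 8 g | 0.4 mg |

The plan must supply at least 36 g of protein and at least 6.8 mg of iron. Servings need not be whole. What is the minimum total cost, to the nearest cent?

$2.88

Two binding constraints pin down two serving amounts, so the optimal mix uses at most two foods. The candidates are each food alone (scaled to the tighter of protein/iron) and each pair with both constraints tight.
kidney beans only: max(36/10, 6.8/2.9) = 3.6 servings → $2.88.
cheddar only: max(36/8, 6.8/0.4) = 17 servings → $17.00.
kidney beans + cheddar with both tight: 2.083 servings and 1.896 servings → $3.56.
The minimum over all feasible corners is $2.88.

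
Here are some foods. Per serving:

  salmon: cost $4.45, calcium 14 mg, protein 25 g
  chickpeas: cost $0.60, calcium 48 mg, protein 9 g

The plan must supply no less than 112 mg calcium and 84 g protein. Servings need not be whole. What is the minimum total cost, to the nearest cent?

Compare the cost at each extreme point of the feasible region.
salmon only: max(112/14, 84/25) = 8 servings → $35.60.
chickpeas only: max(112/48, 84/9) = 9.333 servings → $5.60.
salmon + chickpeas with both tight: 2.816 servings and 1.512 servings → $13.44.
The minimum over all feasible corners is $5.60.

$5.60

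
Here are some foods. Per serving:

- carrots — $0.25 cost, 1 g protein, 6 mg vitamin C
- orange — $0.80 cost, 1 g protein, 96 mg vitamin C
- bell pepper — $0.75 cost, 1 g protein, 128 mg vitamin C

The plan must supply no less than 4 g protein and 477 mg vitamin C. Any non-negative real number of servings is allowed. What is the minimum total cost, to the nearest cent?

With two linear requirements the optimum uses one or two foods; enumerate the corners.
carrots only: max(4/1, 477/6) = 79.5 servings → $19.88.
orange only: max(4/1, 477/96) = 4.969 servings → $3.98.
bell pepper only: max(4/1, 477/128) = 4 servings → $3.00.
carrots + orange: intersection lies outside the first quadrant.
carrots + bell pepper with both tight: 0.2869 servings and 3.713 servings → $2.86.
orange + bell pepper with both tight: 1.094 servings and 2.906 servings → $3.05.
So the least-cost plan costs $2.86.

$2.86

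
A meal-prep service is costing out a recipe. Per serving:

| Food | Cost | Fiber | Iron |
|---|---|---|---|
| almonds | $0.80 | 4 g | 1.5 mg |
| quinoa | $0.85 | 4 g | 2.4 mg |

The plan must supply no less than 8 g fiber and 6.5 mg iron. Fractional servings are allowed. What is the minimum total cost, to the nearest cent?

$2.30

For a min-cost LP with two ≥-constraints, a basic feasible solution has at most two positive variables.
almonds only: max(8/4, 6.5/1.5) = 4.333 servings → $3.47.
quinoa only: max(8/4, 6.5/2.4) = 2.708 servings → $2.30.
almonds + quinoa: intersection lies outside the first quadrant.
Cheapest feasible corner: $2.30.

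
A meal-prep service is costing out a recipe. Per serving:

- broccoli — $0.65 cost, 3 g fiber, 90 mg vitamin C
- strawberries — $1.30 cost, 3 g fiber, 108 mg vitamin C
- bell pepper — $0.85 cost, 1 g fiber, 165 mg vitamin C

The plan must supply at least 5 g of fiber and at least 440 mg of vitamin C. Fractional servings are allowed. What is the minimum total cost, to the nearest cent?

$2.44

With two linear requirements the optimum uses one or two foods; enumerate the corners.
broccoli only: max(5/3, 440/90) = 4.889 servings → $3.18.
strawberries only: max(5/3, 440/108) = 4.074 servings → $5.30.
bell pepper only: max(5/1, 440/165) = 5 servings → $4.25.
broccoli + strawberries: intersection lies outside the first quadrant.
broccoli + bell pepper with both tight: 0.9506 servings and 2.148 servings → $2.44.
strawberries + bell pepper with both tight: 0.9948 servings and 2.016 servings → $3.01.
The minimum over all feasible corners is $2.44.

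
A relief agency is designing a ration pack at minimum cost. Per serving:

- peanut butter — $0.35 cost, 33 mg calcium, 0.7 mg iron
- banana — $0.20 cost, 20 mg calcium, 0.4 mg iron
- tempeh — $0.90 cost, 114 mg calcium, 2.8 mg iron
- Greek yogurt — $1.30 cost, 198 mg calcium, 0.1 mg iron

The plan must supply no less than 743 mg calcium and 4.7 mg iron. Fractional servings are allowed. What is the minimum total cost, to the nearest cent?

$5.12

Two binding constraints pin down two serving amounts, so the optimal mix uses at most two foods. The candidates are each food alone (scaled to the tighter of calcium/iron) and each pair with both constraints tight.
peanut butter only: max(743/33, 4.7/0.7) = 22.52 servings → $7.88.
banana only: max(743/20, 4.7/0.4) = 37.15 servings → $7.43.
tempeh only: max(743/114, 4.7/2.8) = 6.518 servings → $5.87.
Greek yogurt only: max(743/198, 4.7/0.1) = 47 servings → $61.10.
peanut butter + banana with both targets exact would need a negative amount; discard.
peanut butter + tempeh: intersection lies outside the first quadrant.
peanut butter + Greek yogurt with both tight: 6.329 servings and 2.698 servings → $5.72.
banana + tempeh: intersection lies outside the first quadrant.
banana + Greek yogurt with both tight: 11.09 servings and 2.632 servings → $5.64.
tempeh + Greek yogurt with both tight: 1.577 servings and 2.845 servings → $5.12.
Cheapest feasible corner: $5.12.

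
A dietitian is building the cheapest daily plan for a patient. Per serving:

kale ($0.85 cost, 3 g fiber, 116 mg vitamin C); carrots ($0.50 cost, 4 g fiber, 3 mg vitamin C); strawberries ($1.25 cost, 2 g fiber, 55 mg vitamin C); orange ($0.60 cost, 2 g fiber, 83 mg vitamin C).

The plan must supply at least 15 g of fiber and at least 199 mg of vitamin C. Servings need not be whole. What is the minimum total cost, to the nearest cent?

$2.66

At the optimum either one food covers both requirements or two foods hit both targets exactly; no other combination can be cheaper.
kale only: max(15/3, 199/116) = 5 servings → $4.25.
carrots only: max(15/4, 199/3) = 66.33 servings → $33.17.
strawberries only: max(15/2, 199/55) = 7.5 servings → $9.38.
orange only: max(15/2, 199/83) = 7.5 servings → $4.50.
kale + carrots with both tight: 1.651 servings and 2.512 servings → $2.66.
kale + strawberries: the both-tight solution has a negative serving — not a feasible corner.
kale + orange with both targets exact would need a negative amount; discard.
carrots + strawberries with both tight: 1.995 servings and 3.509 servings → $5.38.
carrots + orange with both tight: 2.598 servings and 2.304 servings → $2.68.
strawberries + orange with both targets exact would need a negative amount; discard.
Cheapest feasible corner: $2.66.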